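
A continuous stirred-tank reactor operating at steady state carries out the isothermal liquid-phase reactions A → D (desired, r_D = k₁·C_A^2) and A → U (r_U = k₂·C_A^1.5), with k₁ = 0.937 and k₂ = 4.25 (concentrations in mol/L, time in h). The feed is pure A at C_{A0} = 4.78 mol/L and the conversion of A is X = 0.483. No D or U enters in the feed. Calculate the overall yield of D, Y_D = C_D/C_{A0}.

0.124

Exit C_A = C_{A0}(1−X) = 4.78×0.517 = 2.471 mol/L.
In a CSTR the entire volume is at exit conditions, so r_D = 0.937×2.471^2 = 5.722 and r_U = 4.25×2.471^1.5 = 16.51.
Fraction of consumed A going to D: r_D/(r_D+r_U) = 0.2574.
C_D = 0.2574·C_{A0}·X = 0.2574×4.78×0.483 = 0.594 mol/L; Y_D = C_D/C_{A0} = 0.124.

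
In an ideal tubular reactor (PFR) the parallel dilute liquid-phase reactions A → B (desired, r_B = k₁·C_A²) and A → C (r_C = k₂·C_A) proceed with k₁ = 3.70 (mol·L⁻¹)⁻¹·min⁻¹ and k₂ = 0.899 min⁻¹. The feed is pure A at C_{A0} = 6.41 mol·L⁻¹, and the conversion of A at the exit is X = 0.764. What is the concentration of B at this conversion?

C_A = C_{A0}(1−X) = 1.513 mol·L⁻¹.
Along a PFR/batch, dC_C/dC_A = −r_C/(r_B+r_C) = −k₂/(k₂+k₁·C_A).
Integrating from C_{A0} to C_A: C_C = (0.899/3.70)·ln[(0.899+3.70·6.41)/(0.899+3.70·1.51)] = 0.2430·ln(24.62/6.496) = 0.3237 mol·L⁻¹.
Then C_B = (C_{A0}−C_A) − C_C = 4.897 − 0.3237 = 4.574 mol·L⁻¹.

4.57 mol·L⁻¹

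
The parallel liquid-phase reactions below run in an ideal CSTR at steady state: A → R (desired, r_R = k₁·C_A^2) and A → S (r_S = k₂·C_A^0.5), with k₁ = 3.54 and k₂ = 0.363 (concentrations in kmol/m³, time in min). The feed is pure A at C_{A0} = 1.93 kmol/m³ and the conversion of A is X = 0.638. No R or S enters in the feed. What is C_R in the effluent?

1.05 kmol/m³

Exit C_A = C_{A0}(1−X) = 1.93×0.362 = 0.6987 kmol/m³.
A CSTR operates uniformly at the exit composition, giving r_R = 1.728 and r_S = 0.3034 (each k·C_A^n at C_A = 0.6987).
Fraction of consumed A going to R: r_R/(r_R+r_S) = 0.8506.
C_R = 0.8506·C_{A0}·X = 0.8506×1.93×0.638 = 1.05 kmol/m³.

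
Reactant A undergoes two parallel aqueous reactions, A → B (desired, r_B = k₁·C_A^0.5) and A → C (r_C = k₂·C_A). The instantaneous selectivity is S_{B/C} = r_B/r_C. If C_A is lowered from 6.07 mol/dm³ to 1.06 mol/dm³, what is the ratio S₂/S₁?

S_{B/C} = (k₁/k₂)·C_A^-0.5, so S₂/S₁ = (C_{A,2}/C_{A,1})^-0.5.
= (1.06/6.07)^(-0.5) = (0.1746)^(-0.5) = 2.39.

2.39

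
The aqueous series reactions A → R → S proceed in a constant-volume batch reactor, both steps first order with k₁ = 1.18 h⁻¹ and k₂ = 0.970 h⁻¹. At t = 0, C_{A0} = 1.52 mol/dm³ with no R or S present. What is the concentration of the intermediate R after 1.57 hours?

The intermediate concentration in a first-order A→B→C sequence is C_R = k₁C_{A0}(e^(−k₁t) − e^(−k₂t))/(k₂−k₁).
e^(−k₁t) = e^(−1.18×1.57) = e^(−1.853) = 0.1568; e^(−k₂t) = e^(−1.523) = 0.2181.
C_R = 1.18×1.52/(0.970−1.18) × (0.1568−0.2181) = (-8.541)×(-0.06125) = 0.5231 mol/dm³.

0.523 mol/dm³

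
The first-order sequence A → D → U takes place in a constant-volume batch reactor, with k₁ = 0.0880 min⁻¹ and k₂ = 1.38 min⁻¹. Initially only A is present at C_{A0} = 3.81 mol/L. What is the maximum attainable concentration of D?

At the optimum, C_{D,max}/C_{A0} = (k₁/k₂)^[k₂/(k₂−k₁)].
= (0.0880/1.38)^(1.38/(1.38−0.0880)) = (0.06377)^(1.068) = 0.05287.
C_{D,max} = 0.05287×3.81 = 0.201 mol/L.

0.201 mol/L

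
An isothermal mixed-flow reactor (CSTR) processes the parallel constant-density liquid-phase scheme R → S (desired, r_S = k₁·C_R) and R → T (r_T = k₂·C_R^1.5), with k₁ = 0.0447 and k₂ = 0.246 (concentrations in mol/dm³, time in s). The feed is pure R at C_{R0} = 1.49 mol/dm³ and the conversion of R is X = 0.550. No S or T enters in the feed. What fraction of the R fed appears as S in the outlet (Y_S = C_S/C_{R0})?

Exit C_R = C_{R0}(1−X) = 1.49×0.450 = 0.6705 mol/dm³.
Rates in a CSTR are evaluated at the outlet concentration: r_S = 0.0447×0.6705 = 0.02997, r_T = 0.246×0.6705^1.5 = 0.1351.
Fraction of consumed R going to S: r_S/(r_S+r_T) = 0.1816.
C_S = 0.1816·C_{R0}·X = 0.1816×1.49×0.550 = 0.149 mol/dm³; Y_S = C_S/C_{R0} = 0.0999.

0.0999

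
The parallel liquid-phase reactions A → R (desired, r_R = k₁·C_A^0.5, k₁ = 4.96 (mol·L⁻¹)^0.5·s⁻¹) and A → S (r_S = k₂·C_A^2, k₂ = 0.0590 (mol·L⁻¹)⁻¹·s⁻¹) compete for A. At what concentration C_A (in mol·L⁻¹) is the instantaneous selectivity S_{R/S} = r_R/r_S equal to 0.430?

S_{R/S} = (k₁/k₂)·C_A^-1.5 ⇒ C_A = (S·k₂/k₁)^(1/(-1.5)).
= (0.430×0.0590/4.96)^(-0.6667) = (0.005115)^(-0.6667) = 33.7 mol·L⁻¹.

33.7 mol·L⁻¹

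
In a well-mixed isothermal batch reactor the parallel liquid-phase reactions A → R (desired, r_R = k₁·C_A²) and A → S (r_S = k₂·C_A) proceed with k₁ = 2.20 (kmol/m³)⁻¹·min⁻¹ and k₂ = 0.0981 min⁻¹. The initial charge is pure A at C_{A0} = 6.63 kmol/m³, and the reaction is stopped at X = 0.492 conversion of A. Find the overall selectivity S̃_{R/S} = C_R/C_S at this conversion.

108

C_A = C_{A0}(1−X) = 3.368 kmol/m³.
Along a PFR/batch, dC_S/dC_A = −r_S/(r_R+r_S) = −k₂/(k₂+k₁·C_A).
Integrating from C_{A0} to C_A: C_S = (0.0981/2.20)·ln[(0.0981+2.20·6.63)/(0.0981+2.20·3.37)] = 0.04459·ln(14.68/7.508) = 0.02991 kmol/m³.
Then C_R = (C_{A0}−C_A) − C_S = 3.262 − 0.02991 = 3.232 kmol/m³.
S̃_{R/S} = C_R/C_S = 3.232/0.02991 = 108.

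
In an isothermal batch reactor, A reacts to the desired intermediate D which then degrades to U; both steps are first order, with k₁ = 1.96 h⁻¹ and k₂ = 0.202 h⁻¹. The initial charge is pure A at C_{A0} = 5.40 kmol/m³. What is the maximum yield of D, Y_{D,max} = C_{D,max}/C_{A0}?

Evaluating C_D at t_opt = ln(k₂/k₁)/(k₂−k₁) gives C_{D,max}/C_{A0} = (k₁/k₂)^[k₂/(k₂−k₁)].
= (1.96/0.202)^(0.202/(0.202−1.96)) = (9.703)^(-0.1149) = 0.7702.

0.770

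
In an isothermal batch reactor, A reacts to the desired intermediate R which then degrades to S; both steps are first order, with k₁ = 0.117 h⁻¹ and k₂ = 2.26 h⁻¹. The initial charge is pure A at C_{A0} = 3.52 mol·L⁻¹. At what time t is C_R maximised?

1.38 h

The intermediate peaks when r₁ = r₂, i.e. k₁e^(−k₁t) = k₂e^(−k₂t), giving t_opt = ln(k₂/k₁)/(k₂−k₁).
= ln(2.26/0.117)/(2.26−0.117) = ln(19.32)/2.143 = 2.961/2.143 = 1.38 h.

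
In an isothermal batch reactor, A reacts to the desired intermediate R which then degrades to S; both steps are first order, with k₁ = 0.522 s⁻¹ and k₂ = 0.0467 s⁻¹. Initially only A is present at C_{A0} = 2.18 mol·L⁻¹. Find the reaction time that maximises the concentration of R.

Setting dC_R/dt = 0 gives t_opt = ln(k₂/k₁)/(k₂−k₁).
= ln(0.0467/0.522)/(0.0467−0.522) = ln(0.08946)/-0.4753 = -2.414/-0.4753 = 5.08 s.

5.08 s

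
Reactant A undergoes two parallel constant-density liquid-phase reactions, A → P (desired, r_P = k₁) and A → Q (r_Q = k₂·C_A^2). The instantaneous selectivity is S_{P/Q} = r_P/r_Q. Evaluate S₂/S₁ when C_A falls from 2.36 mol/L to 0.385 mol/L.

S_{P/Q} = (k₁/k₂)·C_A^-2, so S₂/S₁ = (C_{A,2}/C_{A,1})^-2.
= (0.385/2.36)^(-2) = (0.1631)^(-2) = 37.6.

37.6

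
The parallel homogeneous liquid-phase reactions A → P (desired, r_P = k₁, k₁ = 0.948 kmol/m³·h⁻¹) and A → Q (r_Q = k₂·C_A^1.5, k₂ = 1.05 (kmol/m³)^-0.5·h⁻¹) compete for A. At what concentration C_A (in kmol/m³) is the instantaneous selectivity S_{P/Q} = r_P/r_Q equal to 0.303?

2.07 kmol/m³

S_{P/Q} = (k₁/k₂)·C_A^-1.5 ⇒ C_A = (S·k₂/k₁)^(1/(-1.5)).
= (0.303×1.05/0.948)^(-0.6667) = (0.3356)^(-0.6667) = 2.07 kmol/m³.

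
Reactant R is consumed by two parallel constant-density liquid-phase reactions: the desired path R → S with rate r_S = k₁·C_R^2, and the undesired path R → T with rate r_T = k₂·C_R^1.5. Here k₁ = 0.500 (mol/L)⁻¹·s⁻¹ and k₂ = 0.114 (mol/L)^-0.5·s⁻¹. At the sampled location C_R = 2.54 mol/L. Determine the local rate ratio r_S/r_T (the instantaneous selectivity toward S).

S_{S/T} = r_S/r_T = (k₁·C_R^2)/(k₂·C_R^1.5) = (k₁/k₂)·C_R^0.5.
= (0.500×2.540^2) / (0.114×2.540^1.5) = 3.226/0.4615 = 6.99.

6.99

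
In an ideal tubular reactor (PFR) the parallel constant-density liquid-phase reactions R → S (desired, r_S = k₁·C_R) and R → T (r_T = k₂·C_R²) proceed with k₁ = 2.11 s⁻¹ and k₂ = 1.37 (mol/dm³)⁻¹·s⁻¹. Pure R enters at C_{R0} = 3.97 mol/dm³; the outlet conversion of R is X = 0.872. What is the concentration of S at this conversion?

1.52 mol/dm³

C_R = C_{R0}(1−X) = 0.5082 mol/dm³.
Along a PFR/batch, dC_S/dC_R = −r_S/(r_S+r_T) = −k₁/(k₁+k₂·C_R).
Integrating from C_{R0} to C_R: C_S = (2.11/1.37)·ln[(2.11+1.37·3.97)/(2.11+1.37·0.508)] = 1.540·ln(7.549/2.806) = 1.524 mol/dm³.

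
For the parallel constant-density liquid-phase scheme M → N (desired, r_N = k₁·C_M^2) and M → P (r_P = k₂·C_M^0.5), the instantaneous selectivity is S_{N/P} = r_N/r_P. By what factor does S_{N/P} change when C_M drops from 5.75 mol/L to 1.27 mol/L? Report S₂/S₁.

S_{N/P} = (k₁/k₂)·C_M^1.5, so S₂/S₁ = (C_{M,2}/C_{M,1})^1.5.
= (1.27/5.75)^1.5 = (0.2209)^1.5 = 0.104.

0.104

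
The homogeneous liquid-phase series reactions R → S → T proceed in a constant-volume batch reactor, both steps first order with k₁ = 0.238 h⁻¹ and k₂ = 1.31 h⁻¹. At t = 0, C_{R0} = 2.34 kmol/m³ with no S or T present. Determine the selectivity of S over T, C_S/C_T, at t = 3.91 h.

0.166

The intermediate concentration in a first-order A→B→C sequence is C_S = k₁C_{R0}(e^(−k₁t) − e^(−k₂t))/(k₂−k₁).
e^(−k₁t) = e^(−0.238×3.91) = e^(−0.9306) = 0.3943; e^(−k₂t) = e^(−5.122) = 0.005963.
C_S = 0.238×2.34/(1.31−0.238) × (0.3943−0.005963) = 0.5195×0.3884 = 0.2018 kmol/m³.
C_R = C_{R0}e^(−k₁t) = 0.9227 kmol/m³, so C_T = C_{R0}−C_R−C_S = 1.216 kmol/m³; C_S/C_T = 0.166.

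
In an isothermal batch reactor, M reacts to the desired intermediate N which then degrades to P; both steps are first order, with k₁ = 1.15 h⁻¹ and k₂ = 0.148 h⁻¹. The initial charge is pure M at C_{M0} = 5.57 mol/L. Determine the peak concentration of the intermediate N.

4.11 mol/L

Evaluating C_N at t_opt = ln(k₂/k₁)/(k₂−k₁) gives C_{N,max}/C_{M0} = (k₁/k₂)^[k₂/(k₂−k₁)].
= (1.15/0.148)^(0.148/(0.148−1.15)) = (7.770)^(-0.1477) = 0.7387.
C_{N,max} = 0.7387×5.57 = 4.11 mol/L.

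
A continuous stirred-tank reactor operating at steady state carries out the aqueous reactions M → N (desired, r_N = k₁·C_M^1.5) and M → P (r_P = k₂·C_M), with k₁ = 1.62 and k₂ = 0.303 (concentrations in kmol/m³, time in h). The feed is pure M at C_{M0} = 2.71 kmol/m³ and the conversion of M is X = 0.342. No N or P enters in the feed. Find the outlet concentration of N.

Exit C_M = C_{M0}(1−X) = 2.71×0.658 = 1.783 kmol/m³.
Rates in a CSTR are evaluated at the outlet concentration: r_N = 1.62×1.783^1.5 = 3.858, r_P = 0.303×1.783 = 0.5403.
Fraction of consumed M going to N: r_N/(r_N+r_P) = 0.8771.
C_N = 0.8771·C_{M0}·X = 0.8771×2.71×0.342 = 0.813 kmol/m³.

0.813 kmol/m³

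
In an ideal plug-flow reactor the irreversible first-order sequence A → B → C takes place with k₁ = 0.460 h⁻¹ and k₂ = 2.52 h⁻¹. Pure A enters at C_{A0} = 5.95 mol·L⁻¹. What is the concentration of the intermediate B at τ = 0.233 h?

The intermediate concentration in a first-order A→B→C sequence is C_B = k₁C_{A0}(e^(−k₁τ) − e^(−k₂τ))/(k₂−k₁).
e^(−k₁τ) = e^(−0.460×0.233) = e^(−0.1072) = 0.8984; e^(−k₂τ) = e^(−0.5872) = 0.5559.
C_B = 0.460×5.95/(2.52−0.460) × (0.8984−0.5559) = 1.329×0.3425 = 0.4550 mol·L⁻¹.

0.455 mol·L⁻¹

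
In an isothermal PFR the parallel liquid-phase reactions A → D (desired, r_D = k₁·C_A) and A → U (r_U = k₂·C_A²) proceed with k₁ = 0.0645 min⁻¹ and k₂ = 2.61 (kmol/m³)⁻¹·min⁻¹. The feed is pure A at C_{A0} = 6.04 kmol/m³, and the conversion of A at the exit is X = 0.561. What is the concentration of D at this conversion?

C_A = C_{A0}(1−X) = 2.652 kmol/m³.
Along a PFR/batch, dC_D/dC_A = −r_D/(r_D+r_U) = −k₁/(k₁+k₂·C_A).
Integrating from C_{A0} to C_A: C_D = (0.0645/2.61)·ln[(0.0645+2.61·6.04)/(0.0645+2.61·2.65)] = 0.02471·ln(15.83/6.985) = 0.02022 kmol/m³.

0.0202 kmol/m³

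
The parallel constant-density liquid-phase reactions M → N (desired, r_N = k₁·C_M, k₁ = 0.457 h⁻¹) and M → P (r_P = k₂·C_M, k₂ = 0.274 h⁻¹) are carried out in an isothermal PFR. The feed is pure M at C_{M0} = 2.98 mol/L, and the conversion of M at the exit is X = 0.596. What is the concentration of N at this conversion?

1.11 mol/L

C_M = C_{M0}(1−X) = 1.204 mol/L.
Both paths are first order in M, so the instantaneous fraction to N is constant: dC_N/d(−C_M) = k₁/(k₁+k₂) = 0.6252.
C_N = 0.6252·(C_{M0}−C_M) = 0.6252×1.776 = 1.11 mol/L.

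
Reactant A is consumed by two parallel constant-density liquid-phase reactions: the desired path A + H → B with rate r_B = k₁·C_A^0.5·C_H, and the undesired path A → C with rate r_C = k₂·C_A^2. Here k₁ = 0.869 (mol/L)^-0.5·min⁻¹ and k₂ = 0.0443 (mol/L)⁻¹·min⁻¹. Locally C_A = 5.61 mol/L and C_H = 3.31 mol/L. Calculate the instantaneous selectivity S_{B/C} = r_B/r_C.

S_{B/C} = r_B/r_C = (k₁·C_A^0.5·C_H)/(k₂·C_A^2) = (k₁/k₂)·C_A^-1.5·C_H.
= (0.869×5.610^0.5×3.310) / (0.0443×5.610^2) = 6.813/1.394 = 4.89.
The undesired path is higher order in A, so low C_A (CSTR or dilute feed) favours B.

4.89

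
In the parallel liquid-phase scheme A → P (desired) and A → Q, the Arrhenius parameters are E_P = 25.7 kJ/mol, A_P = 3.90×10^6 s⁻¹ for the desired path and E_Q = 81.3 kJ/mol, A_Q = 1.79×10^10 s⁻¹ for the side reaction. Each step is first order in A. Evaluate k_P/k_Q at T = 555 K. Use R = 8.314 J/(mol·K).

37.3

With equal orders, S_{P/Q} = k_P/k_Q = (A_P/A_Q)·exp[(E_Q−E_P)/(RT)].
(E_Q−E_P)/(RT) = (81.3−25.7)×10³/(8.314×555) = 55600/4614 = 12.05.
k_P/k_Q = (3.90×10^6/1.79×10^10)·exp(12.05) = 2.179×10^-4 × 1.710×10^5 = 37.3.
Since E_P < E_Q, lowering the temperature improves selectivity toward P.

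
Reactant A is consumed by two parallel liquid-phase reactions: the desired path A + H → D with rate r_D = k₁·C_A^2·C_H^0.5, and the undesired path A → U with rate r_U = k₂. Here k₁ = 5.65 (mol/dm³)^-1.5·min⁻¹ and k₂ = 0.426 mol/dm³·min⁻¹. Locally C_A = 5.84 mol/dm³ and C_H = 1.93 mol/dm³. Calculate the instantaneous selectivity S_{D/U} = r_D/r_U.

S_{D/U} = r_D/r_U = (k₁·C_A^2·C_H^0.5)/(k₂) = (k₁/k₂)·C_A^2·C_H^0.5.
= (5.65×5.840^2×1.930^0.5) / (0.426) = 267.7/0.4260 = 628.
Since the desired path is higher order in A, keeping C_A high (PFR or concentrated feed) favours D.

628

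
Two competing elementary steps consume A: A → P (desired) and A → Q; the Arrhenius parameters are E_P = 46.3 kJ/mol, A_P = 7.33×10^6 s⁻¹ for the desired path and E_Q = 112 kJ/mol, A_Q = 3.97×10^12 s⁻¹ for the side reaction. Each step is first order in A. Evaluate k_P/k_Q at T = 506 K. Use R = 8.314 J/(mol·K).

11.2

Since both paths have the same order in A, the concentration cancels and S_{P/Q} = k_P/k_Q = (A_P/A_Q)·exp[(E_Q−E_P)/(RT)].
(E_Q−E_P)/(RT) = (112−46.3)×10³/(8.314×506) = 65700/4207 = 15.62.
k_P/k_Q = (7.33×10^6/3.97×10^12)·exp(15.62) = 1.846×10^-6 × 6.060×10^6 = 11.2.
Since E_P < E_Q, lowering the temperature improves selectivity toward P.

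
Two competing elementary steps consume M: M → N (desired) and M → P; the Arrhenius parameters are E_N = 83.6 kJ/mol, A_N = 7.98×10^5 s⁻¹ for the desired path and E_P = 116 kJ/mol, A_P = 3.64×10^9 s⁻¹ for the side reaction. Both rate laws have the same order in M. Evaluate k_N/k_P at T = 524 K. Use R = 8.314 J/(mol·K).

0.372

k_N/k_P = (A_N/A_P)·exp[−(E_N−E_P)/(RT)] = (A_N/A_P)·exp[(E_P−E_N)/(RT)].
(E_P−E_N)/(RT) = (116−83.6)×10³/(8.314×524) = 32400/4357 = 7.437.
k_N/k_P = (7.98×10^5/3.64×10^9)·exp(7.437) = 2.192×10^-4 × 1698 = 0.372.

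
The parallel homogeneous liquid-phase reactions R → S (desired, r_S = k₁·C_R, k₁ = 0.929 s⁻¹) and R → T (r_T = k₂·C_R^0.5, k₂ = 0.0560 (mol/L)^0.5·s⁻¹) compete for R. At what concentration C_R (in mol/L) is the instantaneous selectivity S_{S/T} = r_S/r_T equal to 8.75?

S_{S/T} = (k₁/k₂)·C_R^0.5 ⇒ C_R = (S·k₂/k₁)^(2).
= (8.75×0.0560/0.929)^(2) = (0.5274)^(2) = 0.278 mol/L.

0.278 mol/L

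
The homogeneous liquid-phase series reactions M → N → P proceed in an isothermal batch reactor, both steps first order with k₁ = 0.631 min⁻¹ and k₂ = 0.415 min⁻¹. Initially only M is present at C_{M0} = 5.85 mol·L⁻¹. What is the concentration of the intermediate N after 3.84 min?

For first-order series with pure M initially, C_N(t) = k₁C_{M0}/(k₂−k₁)·(e^(−k₁t) − e^(−k₂t)).
e^(−k₁t) = e^(−0.631×3.84) = e^(−2.423) = 0.08865; e^(−k₂t) = e^(−1.594) = 0.2032.
C_N = 0.631×5.85/(0.415−0.631) × (0.08865−0.2032) = (-17.09)×(-0.1145) = 1.957 mol·L⁻¹.

1.96 mol·L⁻¹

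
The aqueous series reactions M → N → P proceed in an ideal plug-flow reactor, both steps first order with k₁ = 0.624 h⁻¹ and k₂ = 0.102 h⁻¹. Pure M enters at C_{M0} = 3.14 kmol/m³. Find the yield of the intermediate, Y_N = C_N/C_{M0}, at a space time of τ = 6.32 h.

The intermediate concentration in a first-order A→B→C sequence is C_N = k₁C_{M0}(e^(−k₁τ) − e^(−k₂τ))/(k₂−k₁).
e^(−k₁τ) = e^(−0.624×6.32) = e^(−3.944) = 0.01938; e^(−k₂τ) = e^(−0.6446) = 0.5249.
C_N = 0.624×3.14/(0.102−0.624) × (0.01938−0.5249) = (-3.754)×(-0.5055) = 1.897 kmol/m³.
Y_N = C_N/C_{M0} = 1.897/3.14 = 0.604.

0.604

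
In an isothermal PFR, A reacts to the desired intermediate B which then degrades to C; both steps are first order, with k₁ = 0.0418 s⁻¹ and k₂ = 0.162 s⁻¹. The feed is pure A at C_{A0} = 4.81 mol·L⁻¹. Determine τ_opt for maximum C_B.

11.3 s

The intermediate peaks when r₁ = r₂, i.e. k₁e^(−k₁τ) = k₂e^(−k₂τ), giving τ_opt = ln(k₂/k₁)/(k₂−k₁).
= ln(0.162/0.0418)/(0.162−0.0418) = ln(3.876)/0.1202 = 1.355/0.1202 = 11.3 s.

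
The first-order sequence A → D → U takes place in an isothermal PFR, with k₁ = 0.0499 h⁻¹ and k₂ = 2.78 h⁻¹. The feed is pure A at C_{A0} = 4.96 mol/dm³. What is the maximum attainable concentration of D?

0.0827 mol/dm³

For a first-order series the maximum intermediate yield is C_{D,max}/C_{A0} = (k₁/k₂)^[k₂/(k₂−k₁)].
= (0.0499/2.78)^(2.78/(2.78−0.0499)) = (0.01795)^(1.018) = 0.01668.
C_{D,max} = 0.01668×4.96 = 0.0827 mol/dm³.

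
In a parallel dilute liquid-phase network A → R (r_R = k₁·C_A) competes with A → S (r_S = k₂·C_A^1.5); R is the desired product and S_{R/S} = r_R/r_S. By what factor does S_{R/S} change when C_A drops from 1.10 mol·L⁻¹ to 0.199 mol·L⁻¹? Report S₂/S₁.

2.35

S_{R/S} = (k₁/k₂)·C_A^-0.5, so S₂/S₁ = (C_{A,2}/C_{A,1})^-0.5.
= (0.199/1.10)^(-0.5) = (0.1809)^(-0.5) = 2.35.
Selectivity toward R rises as C_A falls — low-concentration operation is favoured.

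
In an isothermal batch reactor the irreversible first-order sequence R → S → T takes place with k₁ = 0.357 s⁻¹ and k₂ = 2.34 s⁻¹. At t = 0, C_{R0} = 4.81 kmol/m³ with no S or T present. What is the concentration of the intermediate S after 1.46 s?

For first-order series with pure R initially, C_S(t) = k₁C_{R0}/(k₂−k₁)·(e^(−k₁t) − e^(−k₂t)).
e^(−k₁t) = e^(−0.357×1.46) = e^(−0.5212) = 0.5938; e^(−k₂t) = e^(−3.416) = 0.03283.
C_S = 0.357×4.81/(2.34−0.357) × (0.5938−0.03283) = 0.8659×0.5610 = 0.4858 kmol/m³.

0.486 kmol/m³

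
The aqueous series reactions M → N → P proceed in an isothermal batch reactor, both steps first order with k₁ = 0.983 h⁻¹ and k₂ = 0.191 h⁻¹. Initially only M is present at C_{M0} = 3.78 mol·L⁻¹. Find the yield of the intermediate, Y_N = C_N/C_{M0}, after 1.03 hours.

0.569

Solving the coupled first-order balances gives C_N(t) = [k₁/(k₂−k₁)]·C_{M0}·(e^(−k₁t) − e^(−k₂t)).
e^(−k₁t) = e^(−0.983×1.03) = e^(−1.012) = 0.3633; e^(−k₂t) = e^(−0.1967) = 0.8214.
C_N = 0.983×3.78/(0.191−0.983) × (0.3633−0.8214) = (-4.692)×(-0.4581) = 2.149 mol·L⁻¹.
Y_N = C_N/C_{M0} = 2.149/3.78 = 0.569.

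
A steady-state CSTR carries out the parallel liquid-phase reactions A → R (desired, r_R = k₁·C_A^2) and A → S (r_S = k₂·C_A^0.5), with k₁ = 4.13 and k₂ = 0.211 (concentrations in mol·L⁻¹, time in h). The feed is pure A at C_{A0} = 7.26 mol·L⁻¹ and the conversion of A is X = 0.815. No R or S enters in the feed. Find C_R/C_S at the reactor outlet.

Exit C_A = C_{A0}(1−X) = 7.26×0.185 = 1.343 mol·L⁻¹.
In a CSTR the entire volume is at exit conditions, so r_R = 4.13×1.343^2 = 7.450 and r_S = 0.211×1.343^0.5 = 0.2445.
Overall selectivity = C_R/C_S = r_Rτ/(r_Sτ) = r_R/r_S = 30.5.

30.5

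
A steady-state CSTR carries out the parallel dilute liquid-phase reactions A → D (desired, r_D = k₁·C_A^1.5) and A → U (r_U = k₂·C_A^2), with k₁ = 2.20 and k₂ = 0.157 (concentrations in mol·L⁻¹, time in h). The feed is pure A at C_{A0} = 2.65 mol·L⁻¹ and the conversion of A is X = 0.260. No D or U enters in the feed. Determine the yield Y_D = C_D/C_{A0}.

0.236

Exit C_A = C_{A0}(1−X) = 2.65×0.740 = 1.961 mol·L⁻¹.
In a CSTR the entire volume is at exit conditions, so r_D = 2.20×1.961^1.5 = 6.041 and r_U = 0.157×1.961^2 = 0.6037.
Fraction of consumed A going to D: r_D/(r_D+r_U) = 0.9091.
C_D = 0.9091·C_{A0}·X = 0.9091×2.65×0.260 = 0.626 mol·L⁻¹; Y_D = C_D/C_{A0} = 0.236.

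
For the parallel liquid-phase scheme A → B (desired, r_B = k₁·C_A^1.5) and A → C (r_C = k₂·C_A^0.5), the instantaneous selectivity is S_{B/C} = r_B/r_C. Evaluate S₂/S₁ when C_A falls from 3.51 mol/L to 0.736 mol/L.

0.210

S_{B/C} = (k₁/k₂)·C_A, so S₂/S₁ = (C_{A,2}/C_{A,1}).
= 0.736/3.51 = 0.210.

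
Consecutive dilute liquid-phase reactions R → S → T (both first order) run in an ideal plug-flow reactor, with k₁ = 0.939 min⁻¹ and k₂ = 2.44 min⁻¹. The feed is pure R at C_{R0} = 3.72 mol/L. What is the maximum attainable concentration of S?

Evaluating C_S at τ_opt = ln(k₂/k₁)/(k₂−k₁) gives C_{S,max}/C_{R0} = (k₁/k₂)^[k₂/(k₂−k₁)].
= (0.939/2.44)^(2.44/(2.44−0.939)) = (0.3848)^(1.626) = 0.2118.
C_{S,max} = 0.2118×3.72 = 0.788 mol/L.

0.788 mol/L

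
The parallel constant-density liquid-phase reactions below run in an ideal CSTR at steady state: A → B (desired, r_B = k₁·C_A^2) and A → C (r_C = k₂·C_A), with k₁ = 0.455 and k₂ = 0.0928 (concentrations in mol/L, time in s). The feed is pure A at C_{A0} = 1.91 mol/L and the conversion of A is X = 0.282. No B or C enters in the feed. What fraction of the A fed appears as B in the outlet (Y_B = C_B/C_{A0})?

0.245

Exit C_A = C_{A0}(1−X) = 1.91×0.718 = 1.371 mol/L.
Rates in a CSTR are evaluated at the outlet concentration: r_B = 0.455×1.371^2 = 0.8557, r_C = 0.0928×1.371 = 0.1273.
Fraction of consumed A going to B: r_B/(r_B+r_C) = 0.8705.
C_B = 0.8705·C_{A0}·X = 0.8705×1.91×0.282 = 0.469 mol/L; Y_B = C_B/C_{A0} = 0.245.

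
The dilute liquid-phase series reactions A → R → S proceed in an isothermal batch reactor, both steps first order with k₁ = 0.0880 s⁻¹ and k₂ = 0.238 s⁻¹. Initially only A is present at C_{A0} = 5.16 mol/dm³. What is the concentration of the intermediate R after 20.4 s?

0.479 mol/dm³

Solving the coupled first-order balances gives C_R(t) = [k₁/(k₂−k₁)]·C_{A0}·(e^(−k₁t) − e^(−k₂t)).
e^(−k₁t) = e^(−0.0880×20.4) = e^(−1.795) = 0.1661; e^(−k₂t) = e^(−4.855) = 0.007788.
C_R = 0.0880×5.16/(0.238−0.0880) × (0.1661−0.007788) = 3.027×0.1583 = 0.4792 mol/dm³.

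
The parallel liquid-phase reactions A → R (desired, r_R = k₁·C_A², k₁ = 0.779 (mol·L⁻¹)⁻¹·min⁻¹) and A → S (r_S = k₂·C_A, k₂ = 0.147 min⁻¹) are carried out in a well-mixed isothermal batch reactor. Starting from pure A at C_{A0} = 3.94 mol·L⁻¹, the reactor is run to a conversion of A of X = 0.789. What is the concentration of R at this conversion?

2.84 mol·L⁻¹

C_A = C_{A0}(1−X) = 0.8313 mol·L⁻¹.
Along a PFR/batch, dC_S/dC_A = −r_S/(r_R+r_S) = −k₂/(k₂+k₁·C_A).
Integrating from C_{A0} to C_A: C_S = (0.147/0.779)·ln[(0.147+0.779·3.94)/(0.147+0.779·0.831)] = 0.1887·ln(3.216/0.7946) = 0.2638 mol·L⁻¹.
Then C_R = (C_{A0}−C_A) − C_S = 3.109 − 0.2638 = 2.845 mol·L⁻¹.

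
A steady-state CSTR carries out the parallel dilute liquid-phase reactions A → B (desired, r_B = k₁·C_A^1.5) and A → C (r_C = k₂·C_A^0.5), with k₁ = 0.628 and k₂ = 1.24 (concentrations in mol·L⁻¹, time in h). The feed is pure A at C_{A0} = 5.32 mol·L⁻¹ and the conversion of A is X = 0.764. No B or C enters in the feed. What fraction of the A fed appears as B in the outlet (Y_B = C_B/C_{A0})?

0.297

Exit C_A = C_{A0}(1−X) = 5.32×0.236 = 1.256 mol·L⁻¹.
In a CSTR the entire volume is at exit conditions, so r_B = 0.628×1.256^1.5 = 0.8835 and r_C = 1.24×1.256^0.5 = 1.389.
Fraction of consumed A going to B: r_B/(r_B+r_C) = 0.3887.
C_B = 0.3887·C_{A0}·X = 0.3887×5.32×0.764 = 1.58 mol·L⁻¹; Y_B = C_B/C_{A0} = 0.297.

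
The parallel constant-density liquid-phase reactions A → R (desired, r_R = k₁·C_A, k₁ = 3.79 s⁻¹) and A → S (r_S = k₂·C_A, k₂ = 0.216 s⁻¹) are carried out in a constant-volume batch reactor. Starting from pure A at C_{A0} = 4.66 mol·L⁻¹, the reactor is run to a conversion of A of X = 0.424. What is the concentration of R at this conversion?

C_A = C_{A0}(1−X) = 2.684 mol·L⁻¹.
Both paths are first order in A, so the instantaneous fraction to R is constant: dC_R/d(−C_A) = k₁/(k₁+k₂) = 0.9461.
C_R = 0.9461·(C_{A0}−C_A) = 0.9461×1.976 = 1.87 mol·L⁻¹.

1.87 mol·L⁻¹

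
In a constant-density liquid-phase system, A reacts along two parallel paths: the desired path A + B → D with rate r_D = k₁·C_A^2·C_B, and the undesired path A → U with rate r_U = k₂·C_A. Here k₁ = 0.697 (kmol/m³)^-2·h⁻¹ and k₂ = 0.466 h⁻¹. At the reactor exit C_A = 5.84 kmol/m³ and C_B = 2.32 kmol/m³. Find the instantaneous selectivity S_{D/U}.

20.3

S_{D/U} = r_D/r_U = (k₁·C_A^2·C_B)/(k₂·C_A) = (k₁/k₂)·C_A·C_B.
= (0.697×5.840^2×2.320) / (0.466×5.840) = 55.15/2.721 = 20.3.
Since the desired path is higher order in A, keeping C_A high (PFR or concentrated feed) favours D.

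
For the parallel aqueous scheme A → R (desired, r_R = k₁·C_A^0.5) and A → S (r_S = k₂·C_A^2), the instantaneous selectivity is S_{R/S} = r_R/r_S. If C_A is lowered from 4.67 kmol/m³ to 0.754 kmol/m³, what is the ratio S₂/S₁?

S_{R/S} = (k₁/k₂)·C_A^-1.5, so S₂/S₁ = (C_{A,2}/C_{A,1})^-1.5.
= (0.754/4.67)^(-1.5) = (0.1615)^(-1.5) = 15.4.

15.4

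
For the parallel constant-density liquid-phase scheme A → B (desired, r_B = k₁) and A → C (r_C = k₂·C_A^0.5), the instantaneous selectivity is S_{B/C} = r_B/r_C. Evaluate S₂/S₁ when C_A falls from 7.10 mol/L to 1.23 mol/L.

2.40

S_{B/C} = (k₁/k₂)·C_A^-0.5, so S₂/S₁ = (C_{A,2}/C_{A,1})^-0.5.
= (1.23/7.10)^(-0.5) = (0.1732)^(-0.5) = 2.40.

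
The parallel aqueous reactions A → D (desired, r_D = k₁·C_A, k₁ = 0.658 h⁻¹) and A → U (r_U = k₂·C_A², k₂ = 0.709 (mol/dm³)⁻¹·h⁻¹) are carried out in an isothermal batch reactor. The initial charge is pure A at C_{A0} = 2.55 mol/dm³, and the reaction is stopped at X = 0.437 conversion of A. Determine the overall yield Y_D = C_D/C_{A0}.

C_A = C_{A0}(1−X) = 1.436 mol/dm³.
Along a PFR/batch, dC_D/dC_A = −r_D/(r_D+r_U) = −k₁/(k₁+k₂·C_A).
Integrating from C_{A0} to C_A: C_D = (0.658/0.709)·ln[(0.658+0.709·2.55)/(0.658+0.709·1.44)] = 0.9281·ln(2.466/1.676) = 0.3585 mol/dm³.
Y_D = C_D/C_{A0} = 0.3585/2.55 = 0.141.

0.141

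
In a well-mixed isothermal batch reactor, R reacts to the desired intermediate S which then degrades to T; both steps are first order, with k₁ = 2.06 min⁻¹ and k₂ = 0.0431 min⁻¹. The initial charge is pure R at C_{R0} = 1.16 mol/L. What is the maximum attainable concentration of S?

1.07 mol/L

At the optimum, C_{S,max}/C_{R0} = (k₁/k₂)^[k₂/(k₂−k₁)].
= (2.06/0.0431)^(0.0431/(0.0431−2.06)) = (47.80)^(-0.02137) = 0.9207.
C_{S,max} = 0.9207×1.16 = 1.07 mol/L.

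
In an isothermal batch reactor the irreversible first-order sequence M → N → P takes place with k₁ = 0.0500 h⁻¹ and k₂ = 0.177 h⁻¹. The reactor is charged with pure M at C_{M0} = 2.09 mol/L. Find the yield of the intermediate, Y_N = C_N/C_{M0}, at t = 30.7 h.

0.0831

The intermediate concentration in a first-order A→B→C sequence is C_N = k₁C_{M0}(e^(−k₁t) − e^(−k₂t))/(k₂−k₁).
e^(−k₁t) = e^(−0.0500×30.7) = e^(−1.535) = 0.2155; e^(−k₂t) = e^(−5.434) = 0.004366.
C_N = 0.0500×2.09/(0.177−0.0500) × (0.2155−0.004366) = 0.8228×0.2111 = 0.1737 mol/L.
Y_N = C_N/C_{M0} = 0.1737/2.09 = 0.0831.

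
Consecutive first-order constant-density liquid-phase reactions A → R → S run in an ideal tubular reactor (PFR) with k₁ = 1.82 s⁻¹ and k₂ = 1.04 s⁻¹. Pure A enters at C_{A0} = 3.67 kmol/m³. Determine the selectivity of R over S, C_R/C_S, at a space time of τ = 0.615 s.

2.29

The intermediate concentration in a first-order A→B→C sequence is C_R = k₁C_{A0}(e^(−k₁τ) − e^(−k₂τ))/(k₂−k₁).
e^(−k₁τ) = e^(−1.82×0.615) = e^(−1.119) = 0.3265; e^(−k₂τ) = e^(−0.6396) = 0.5275.
C_R = 1.82×3.67/(1.04−1.82) × (0.3265−0.5275) = (-8.563)×(-0.2010) = 1.721 kmol/m³.
C_A = C_{A0}e^(−k₁τ) = 1.198 kmol/m³, so C_S = C_{A0}−C_A−C_R = 0.7505 kmol/m³; C_R/C_S = 2.29.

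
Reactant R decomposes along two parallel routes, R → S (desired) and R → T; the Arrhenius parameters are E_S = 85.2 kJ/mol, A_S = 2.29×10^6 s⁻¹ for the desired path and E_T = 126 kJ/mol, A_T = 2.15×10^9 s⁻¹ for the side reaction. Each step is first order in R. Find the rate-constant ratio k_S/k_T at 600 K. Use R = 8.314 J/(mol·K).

With equal orders, S_{S/T} = k_S/k_T = (A_S/A_T)·exp[(E_T−E_S)/(RT)].
(E_T−E_S)/(RT) = (126−85.2)×10³/(8.314×600) = 40800/4988 = 8.179.
k_S/k_T = (2.29×10^6/2.15×10^9)·exp(8.179) = 0.001065 × 3565 = 3.80.
Since E_S < E_T, lowering the temperature improves selectivity toward S.

3.80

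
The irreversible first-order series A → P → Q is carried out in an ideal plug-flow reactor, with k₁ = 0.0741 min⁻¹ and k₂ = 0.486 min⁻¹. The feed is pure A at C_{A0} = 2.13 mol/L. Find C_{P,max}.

0.232 mol/L

At the optimum, C_{P,max}/C_{A0} = (k₁/k₂)^[k₂/(k₂−k₁)].
= (0.0741/0.486)^(0.486/(0.486−0.0741)) = (0.1525)^(1.180) = 0.1087.
C_{P,max} = 0.1087×2.13 = 0.232 mol/L.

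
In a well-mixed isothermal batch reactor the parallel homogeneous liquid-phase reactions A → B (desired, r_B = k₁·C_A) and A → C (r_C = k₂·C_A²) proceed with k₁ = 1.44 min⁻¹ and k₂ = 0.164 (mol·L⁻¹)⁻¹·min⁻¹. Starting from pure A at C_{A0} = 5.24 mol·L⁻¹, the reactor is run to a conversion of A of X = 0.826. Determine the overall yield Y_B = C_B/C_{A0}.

C_A = C_{A0}(1−X) = 0.9118 mol·L⁻¹.
Along a PFR/batch, dC_B/dC_A = −r_B/(r_B+r_C) = −k₁/(k₁+k₂·C_A).
Integrating from C_{A0} to C_A: C_B = (1.44/0.164)·ln[(1.44+0.164·5.24)/(1.44+0.164·0.912)] = 8.780·ln(2.299/1.590) = 3.242 mol·L⁻¹.
Y_B = C_B/C_{A0} = 3.242/5.24 = 0.619.

0.619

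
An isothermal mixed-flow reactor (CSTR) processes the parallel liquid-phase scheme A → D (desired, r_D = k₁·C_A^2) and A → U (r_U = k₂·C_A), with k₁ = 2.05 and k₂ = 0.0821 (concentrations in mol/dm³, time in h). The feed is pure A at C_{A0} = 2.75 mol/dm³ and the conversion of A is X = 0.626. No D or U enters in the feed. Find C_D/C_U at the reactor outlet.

Exit C_A = C_{A0}(1−X) = 2.75×0.374 = 1.028 mol/dm³.
Rates in a CSTR are evaluated at the outlet concentration: r_D = 2.05×1.028^2 = 2.169, r_U = 0.0821×1.028 = 0.08444.
Overall selectivity = C_D/C_U = r_Dτ/(r_Uτ) = r_D/r_U = 25.7.

25.7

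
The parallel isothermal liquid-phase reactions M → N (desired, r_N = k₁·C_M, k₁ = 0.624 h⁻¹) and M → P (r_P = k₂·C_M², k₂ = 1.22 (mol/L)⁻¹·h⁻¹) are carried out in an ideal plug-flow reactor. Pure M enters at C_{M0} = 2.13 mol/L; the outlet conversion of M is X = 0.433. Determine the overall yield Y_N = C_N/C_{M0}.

C_M = C_{M0}(1−X) = 1.208 mol/L.
Along a PFR/batch, dC_N/dC_M = −r_N/(r_N+r_P) = −k₁/(k₁+k₂·C_M).
Integrating from C_{M0} to C_M: C_N = (0.624/1.22)·ln[(0.624+1.22·2.13)/(0.624+1.22·1.21)] = 0.5115·ln(3.223/2.097) = 0.2197 mol/L.
Y_N = C_N/C_{M0} = 0.2197/2.13 = 0.103.

0.103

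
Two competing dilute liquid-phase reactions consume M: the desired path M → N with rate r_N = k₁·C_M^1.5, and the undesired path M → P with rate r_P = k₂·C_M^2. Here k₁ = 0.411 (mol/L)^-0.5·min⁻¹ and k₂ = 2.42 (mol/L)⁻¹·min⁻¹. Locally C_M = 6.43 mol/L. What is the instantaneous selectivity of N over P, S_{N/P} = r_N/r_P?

S_{N/P} = r_N/r_P = (k₁·C_M^1.5)/(k₂·C_M^2) = (k₁/k₂)·C_M^-0.5.
= (0.411×6.430^1.5) / (2.42×6.430^2) = 6.701/100.1 = 0.0670.

0.0670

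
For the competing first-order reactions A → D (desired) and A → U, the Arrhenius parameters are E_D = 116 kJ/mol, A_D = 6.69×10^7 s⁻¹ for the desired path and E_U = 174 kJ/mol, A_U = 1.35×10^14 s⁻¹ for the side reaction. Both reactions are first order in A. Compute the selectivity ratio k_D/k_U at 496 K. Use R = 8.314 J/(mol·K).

0.636

k_D/k_U = (A_D/A_U)·exp[−(E_D−E_U)/(RT)] = (A_D/A_U)·exp[(E_U−E_D)/(RT)].
(E_U−E_D)/(RT) = (174−116)×10³/(8.314×496) = 58000/4124 = 14.06.
k_D/k_U = (6.69×10^7/1.35×10^14)·exp(14.06) = 4.956×10^-7 × 1.283×10^6 = 0.636.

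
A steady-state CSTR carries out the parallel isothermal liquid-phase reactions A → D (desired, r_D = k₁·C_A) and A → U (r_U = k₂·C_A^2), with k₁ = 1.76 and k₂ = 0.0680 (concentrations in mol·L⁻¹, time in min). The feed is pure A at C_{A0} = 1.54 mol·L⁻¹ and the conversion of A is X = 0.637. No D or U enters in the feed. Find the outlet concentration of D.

Exit C_A = C_{A0}(1−X) = 1.54×0.363 = 0.5590 mol·L⁻¹.
Rates in a CSTR are evaluated at the outlet concentration: r_D = 1.76×0.5590 = 0.9839, r_U = 0.0680×0.5590^2 = 0.02125.
Fraction of consumed A going to D: r_D/(r_D+r_U) = 0.9789.
C_D = 0.9789·C_{A0}·X = 0.9789×1.54×0.637 = 0.960 mol·L⁻¹.

0.960 mol·L⁻¹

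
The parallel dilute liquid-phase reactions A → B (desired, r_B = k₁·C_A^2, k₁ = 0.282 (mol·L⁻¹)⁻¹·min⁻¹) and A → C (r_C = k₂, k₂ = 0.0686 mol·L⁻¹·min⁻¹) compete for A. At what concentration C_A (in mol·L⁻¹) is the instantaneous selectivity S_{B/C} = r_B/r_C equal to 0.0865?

0.145 mol·L⁻¹

S_{B/C} = (k₁/k₂)·C_A^2 ⇒ C_A = (S·k₂/k₁)^(0.5).
= (0.0865×0.0686/0.282)^(0.5) = (0.02104)^(0.5) = 0.145 mol·L⁻¹.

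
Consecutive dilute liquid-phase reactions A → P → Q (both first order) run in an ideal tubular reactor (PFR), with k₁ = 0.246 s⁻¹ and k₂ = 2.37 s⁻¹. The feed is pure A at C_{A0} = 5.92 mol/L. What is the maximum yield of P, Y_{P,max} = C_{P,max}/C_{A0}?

0.0798

Evaluating C_P at τ_opt = ln(k₂/k₁)/(k₂−k₁) gives C_{P,max}/C_{A0} = (k₁/k₂)^[k₂/(k₂−k₁)].
= (0.246/2.37)^(2.37/(2.37−0.246)) = (0.1038)^(1.116) = 0.07984.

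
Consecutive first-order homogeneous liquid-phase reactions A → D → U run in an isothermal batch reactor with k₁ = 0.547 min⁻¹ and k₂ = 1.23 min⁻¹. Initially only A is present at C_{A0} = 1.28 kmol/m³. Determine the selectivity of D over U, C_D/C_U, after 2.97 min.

0.206

Solving the coupled first-order balances gives C_D(t) = [k₁/(k₂−k₁)]·C_{A0}·(e^(−k₁t) − e^(−k₂t)).
e^(−k₁t) = e^(−0.547×2.97) = e^(−1.625) = 0.1970; e^(−k₂t) = e^(−3.653) = 0.02591.
C_D = 0.547×1.28/(1.23−0.547) × (0.1970−0.02591) = 1.025×0.1711 = 0.1754 kmol/m³.
C_A = C_{A0}e^(−k₁t) = 0.2522 kmol/m³, so C_U = C_{A0}−C_A−C_D = 0.8525 kmol/m³; C_D/C_U = 0.206.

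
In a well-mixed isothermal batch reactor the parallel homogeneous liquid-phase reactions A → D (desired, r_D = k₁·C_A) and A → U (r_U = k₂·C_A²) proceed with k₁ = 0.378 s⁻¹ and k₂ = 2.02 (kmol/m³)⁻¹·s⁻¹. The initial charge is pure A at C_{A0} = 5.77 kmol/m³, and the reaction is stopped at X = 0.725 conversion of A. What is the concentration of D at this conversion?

0.227 kmol/m³

C_A = C_{A0}(1−X) = 1.587 kmol/m³.
Along a PFR/batch, dC_D/dC_A = −r_D/(r_D+r_U) = −k₁/(k₁+k₂·C_A).
Integrating from C_{A0} to C_A: C_D = (0.378/2.02)·ln[(0.378+2.02·5.77)/(0.378+2.02·1.59)] = 0.1871·ln(12.03/3.583) = 0.2267 kmol/m³.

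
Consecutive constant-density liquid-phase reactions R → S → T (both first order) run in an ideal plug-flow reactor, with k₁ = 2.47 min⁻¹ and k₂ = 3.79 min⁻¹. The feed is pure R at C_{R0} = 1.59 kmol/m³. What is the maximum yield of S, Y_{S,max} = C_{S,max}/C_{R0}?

0.292

Evaluating C_S at τ_opt = ln(k₂/k₁)/(k₂−k₁) gives C_{S,max}/C_{R0} = (k₁/k₂)^[k₂/(k₂−k₁)].
= (2.47/3.79)^(3.79/(3.79−2.47)) = (0.6517)^(2.871) = 0.2925.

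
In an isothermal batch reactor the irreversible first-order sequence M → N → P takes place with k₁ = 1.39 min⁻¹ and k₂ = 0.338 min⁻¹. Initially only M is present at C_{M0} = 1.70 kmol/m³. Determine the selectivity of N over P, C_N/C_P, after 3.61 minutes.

0.623

The intermediate concentration in a first-order A→B→C sequence is C_N = k₁C_{M0}(e^(−k₁t) − e^(−k₂t))/(k₂−k₁).
e^(−k₁t) = e^(−1.39×3.61) = e^(−5.018) = 0.006618; e^(−k₂t) = e^(−1.220) = 0.2952.
C_N = 1.39×1.70/(0.338−1.39) × (0.006618−0.2952) = (-2.246)×(-0.2886) = 0.6482 kmol/m³.
C_M = C_{M0}e^(−k₁t) = 0.01125 kmol/m³, so C_P = C_{M0}−C_M−C_N = 1.041 kmol/m³; C_N/C_P = 0.623.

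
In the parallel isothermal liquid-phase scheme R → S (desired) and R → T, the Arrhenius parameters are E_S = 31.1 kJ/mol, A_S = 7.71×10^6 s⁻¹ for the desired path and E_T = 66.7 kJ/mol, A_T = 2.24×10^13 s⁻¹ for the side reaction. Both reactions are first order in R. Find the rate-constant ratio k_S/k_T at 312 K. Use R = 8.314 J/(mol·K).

k_S/k_T = (A_S/A_T)·exp[−(E_S−E_T)/(RT)] = (A_S/A_T)·exp[(E_T−E_S)/(RT)].
(E_T−E_S)/(RT) = (66.7−31.1)×10³/(8.314×312) = 35600/2594 = 13.72.
k_S/k_T = (7.71×10^6/2.24×10^13)·exp(13.72) = 3.442×10^-7 × 9.127×10^5 = 0.314.
Since E_S < E_T, lowering the temperature improves selectivity toward S.

0.314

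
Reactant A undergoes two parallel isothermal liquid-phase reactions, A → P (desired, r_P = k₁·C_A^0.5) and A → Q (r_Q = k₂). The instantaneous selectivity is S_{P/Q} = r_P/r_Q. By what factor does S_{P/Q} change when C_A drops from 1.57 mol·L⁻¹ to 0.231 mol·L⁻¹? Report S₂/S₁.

S_{P/Q} = (k₁/k₂)·C_A^0.5, so S₂/S₁ = (C_{A,2}/C_{A,1})^0.5.
= (0.231/1.57)^0.5 = (0.1471)^0.5 = 0.384.

0.384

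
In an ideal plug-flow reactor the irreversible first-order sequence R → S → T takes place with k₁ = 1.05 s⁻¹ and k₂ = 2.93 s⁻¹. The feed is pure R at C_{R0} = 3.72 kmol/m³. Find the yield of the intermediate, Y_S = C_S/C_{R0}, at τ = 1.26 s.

For first-order series with pure R initially, C_S(τ) = k₁C_{R0}/(k₂−k₁)·(e^(−k₁τ) − e^(−k₂τ)).
e^(−k₁τ) = e^(−1.05×1.26) = e^(−1.323) = 0.2663; e^(−k₂τ) = e^(−3.692) = 0.02493.
C_S = 1.05×3.72/(2.93−1.05) × (0.2663−0.02493) = 2.078×0.2414 = 0.5016 kmol/m³.
Y_S = C_S/C_{R0} = 0.5016/3.72 = 0.135.

0.135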